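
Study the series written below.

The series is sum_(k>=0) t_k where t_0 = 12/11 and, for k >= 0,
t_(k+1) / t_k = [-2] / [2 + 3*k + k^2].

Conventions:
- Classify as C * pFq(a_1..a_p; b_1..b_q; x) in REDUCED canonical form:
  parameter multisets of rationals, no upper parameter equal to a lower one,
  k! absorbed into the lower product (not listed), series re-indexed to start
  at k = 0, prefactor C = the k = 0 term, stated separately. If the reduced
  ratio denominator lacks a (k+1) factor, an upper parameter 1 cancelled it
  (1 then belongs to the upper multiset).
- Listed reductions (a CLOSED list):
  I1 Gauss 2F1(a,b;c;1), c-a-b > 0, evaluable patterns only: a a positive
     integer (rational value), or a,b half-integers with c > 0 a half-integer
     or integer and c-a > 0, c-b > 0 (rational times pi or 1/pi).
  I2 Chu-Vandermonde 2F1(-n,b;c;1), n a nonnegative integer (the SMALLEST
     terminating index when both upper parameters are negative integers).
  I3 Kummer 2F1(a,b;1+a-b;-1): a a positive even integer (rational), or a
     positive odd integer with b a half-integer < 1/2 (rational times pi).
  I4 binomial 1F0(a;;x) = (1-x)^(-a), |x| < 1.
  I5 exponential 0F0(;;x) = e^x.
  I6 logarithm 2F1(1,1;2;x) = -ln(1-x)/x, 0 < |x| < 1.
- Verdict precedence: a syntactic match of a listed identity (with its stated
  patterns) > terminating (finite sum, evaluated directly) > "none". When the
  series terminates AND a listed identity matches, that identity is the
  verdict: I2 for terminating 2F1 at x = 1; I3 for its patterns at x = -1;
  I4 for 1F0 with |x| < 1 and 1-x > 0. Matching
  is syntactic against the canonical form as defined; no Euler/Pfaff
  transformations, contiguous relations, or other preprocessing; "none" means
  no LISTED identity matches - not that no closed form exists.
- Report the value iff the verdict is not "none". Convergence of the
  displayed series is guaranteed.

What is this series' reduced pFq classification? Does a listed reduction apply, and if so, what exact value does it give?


First insight: x = (-2) and factor the ratio over Q (prefactor 12/11): negated roots = parameters.
Consecutive-term ratio: r(k) = (-2) * 1 / [(k+2) (k+1)] ; factor over Q: parameters, x = (-2), and C = 12/11.

Prefactor 12/11, argument -2: 0F1 with upper {-} over lower {2}. Verdict: none here - no I1-I6 shape fits x = -2 with lower {2}.


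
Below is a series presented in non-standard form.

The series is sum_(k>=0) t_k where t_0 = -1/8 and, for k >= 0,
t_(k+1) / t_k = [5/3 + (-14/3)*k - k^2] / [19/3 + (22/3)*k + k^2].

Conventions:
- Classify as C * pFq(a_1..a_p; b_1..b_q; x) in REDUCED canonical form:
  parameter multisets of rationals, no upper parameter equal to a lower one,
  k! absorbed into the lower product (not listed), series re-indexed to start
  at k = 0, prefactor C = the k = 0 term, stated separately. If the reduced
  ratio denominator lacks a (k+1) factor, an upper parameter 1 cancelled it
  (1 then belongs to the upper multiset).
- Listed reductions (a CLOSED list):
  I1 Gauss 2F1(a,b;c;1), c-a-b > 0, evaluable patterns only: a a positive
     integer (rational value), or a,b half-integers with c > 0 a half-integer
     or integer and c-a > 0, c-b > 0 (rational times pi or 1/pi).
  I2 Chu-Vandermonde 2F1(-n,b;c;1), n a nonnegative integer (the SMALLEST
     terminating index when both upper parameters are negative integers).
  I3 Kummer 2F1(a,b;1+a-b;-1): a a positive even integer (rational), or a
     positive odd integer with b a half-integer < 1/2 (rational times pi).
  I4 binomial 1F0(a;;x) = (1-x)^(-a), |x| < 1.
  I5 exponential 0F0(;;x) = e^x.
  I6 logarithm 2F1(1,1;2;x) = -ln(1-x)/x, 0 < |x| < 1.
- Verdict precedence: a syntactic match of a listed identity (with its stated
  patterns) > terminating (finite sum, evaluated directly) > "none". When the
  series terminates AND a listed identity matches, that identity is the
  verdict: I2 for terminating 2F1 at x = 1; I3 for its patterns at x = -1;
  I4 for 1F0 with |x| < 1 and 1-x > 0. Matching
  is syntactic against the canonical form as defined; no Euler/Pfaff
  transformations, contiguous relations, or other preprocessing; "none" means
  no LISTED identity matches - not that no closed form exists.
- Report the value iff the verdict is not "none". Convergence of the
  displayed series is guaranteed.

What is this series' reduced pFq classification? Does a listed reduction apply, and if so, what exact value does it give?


Classification (C = -1/8): 2F1 with upper {-1/3, 5}, lower {19/3}, argument x = -1. Verdict: none. No listed pattern accepts 2F1(-1/3, 5; 19/3; -1).

The tell: t_0 = -1/8 here, and roots of the ratio polynomials (C = -1/8, x = -1) are the negated parameters.
Ratio: r(k) = (-1) * (k-1/3) (k+5) / [(k+19/3) (k+1)] - rational in k. x = (-1); t_0 = -1/8; negate the roots.


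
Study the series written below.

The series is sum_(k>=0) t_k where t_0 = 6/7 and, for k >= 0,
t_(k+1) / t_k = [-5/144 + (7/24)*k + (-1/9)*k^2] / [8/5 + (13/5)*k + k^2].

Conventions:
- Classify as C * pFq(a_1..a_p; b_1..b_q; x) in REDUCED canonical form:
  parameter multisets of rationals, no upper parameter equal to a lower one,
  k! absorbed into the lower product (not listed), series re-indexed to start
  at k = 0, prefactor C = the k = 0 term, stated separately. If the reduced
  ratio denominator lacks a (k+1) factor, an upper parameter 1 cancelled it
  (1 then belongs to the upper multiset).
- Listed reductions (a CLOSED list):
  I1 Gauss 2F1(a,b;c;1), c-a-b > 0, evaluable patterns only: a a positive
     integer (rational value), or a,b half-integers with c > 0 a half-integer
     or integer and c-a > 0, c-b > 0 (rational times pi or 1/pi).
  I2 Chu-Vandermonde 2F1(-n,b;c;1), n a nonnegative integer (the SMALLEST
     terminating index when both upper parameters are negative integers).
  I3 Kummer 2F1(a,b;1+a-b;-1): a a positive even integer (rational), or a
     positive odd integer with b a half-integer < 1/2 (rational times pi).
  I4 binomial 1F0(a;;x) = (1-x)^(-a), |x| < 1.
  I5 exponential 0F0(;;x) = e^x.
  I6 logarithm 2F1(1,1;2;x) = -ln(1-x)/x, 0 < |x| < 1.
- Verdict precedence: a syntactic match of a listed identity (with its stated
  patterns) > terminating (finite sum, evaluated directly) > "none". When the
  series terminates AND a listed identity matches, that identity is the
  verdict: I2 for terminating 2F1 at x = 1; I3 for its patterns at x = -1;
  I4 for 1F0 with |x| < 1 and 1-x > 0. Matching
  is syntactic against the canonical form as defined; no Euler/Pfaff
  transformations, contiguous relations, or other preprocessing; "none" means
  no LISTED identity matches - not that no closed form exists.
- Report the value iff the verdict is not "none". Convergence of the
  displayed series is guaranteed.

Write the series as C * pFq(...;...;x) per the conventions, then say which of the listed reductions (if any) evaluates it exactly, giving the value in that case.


Canonical form: C = 6/7 times 2F1 with upper {-5/2, -1/8}, lower {8/5}, x = -1/9. Verdict: none - this 2F1 at x = -1/9 matches no listed pattern, and upper {-5/2, -1/8} holds no stopper.

First insight: x = (-1/9) and factor the ratio over Q (C = 6/7, x = -1/9): negated roots = parameters.
Ratio: r(k) = (-1/9) * (k-5/2) (k-1/8) / [(k+8/5) (k+1)] - rational; roots negated = parameters, x = (-1/9), C = 6/7.


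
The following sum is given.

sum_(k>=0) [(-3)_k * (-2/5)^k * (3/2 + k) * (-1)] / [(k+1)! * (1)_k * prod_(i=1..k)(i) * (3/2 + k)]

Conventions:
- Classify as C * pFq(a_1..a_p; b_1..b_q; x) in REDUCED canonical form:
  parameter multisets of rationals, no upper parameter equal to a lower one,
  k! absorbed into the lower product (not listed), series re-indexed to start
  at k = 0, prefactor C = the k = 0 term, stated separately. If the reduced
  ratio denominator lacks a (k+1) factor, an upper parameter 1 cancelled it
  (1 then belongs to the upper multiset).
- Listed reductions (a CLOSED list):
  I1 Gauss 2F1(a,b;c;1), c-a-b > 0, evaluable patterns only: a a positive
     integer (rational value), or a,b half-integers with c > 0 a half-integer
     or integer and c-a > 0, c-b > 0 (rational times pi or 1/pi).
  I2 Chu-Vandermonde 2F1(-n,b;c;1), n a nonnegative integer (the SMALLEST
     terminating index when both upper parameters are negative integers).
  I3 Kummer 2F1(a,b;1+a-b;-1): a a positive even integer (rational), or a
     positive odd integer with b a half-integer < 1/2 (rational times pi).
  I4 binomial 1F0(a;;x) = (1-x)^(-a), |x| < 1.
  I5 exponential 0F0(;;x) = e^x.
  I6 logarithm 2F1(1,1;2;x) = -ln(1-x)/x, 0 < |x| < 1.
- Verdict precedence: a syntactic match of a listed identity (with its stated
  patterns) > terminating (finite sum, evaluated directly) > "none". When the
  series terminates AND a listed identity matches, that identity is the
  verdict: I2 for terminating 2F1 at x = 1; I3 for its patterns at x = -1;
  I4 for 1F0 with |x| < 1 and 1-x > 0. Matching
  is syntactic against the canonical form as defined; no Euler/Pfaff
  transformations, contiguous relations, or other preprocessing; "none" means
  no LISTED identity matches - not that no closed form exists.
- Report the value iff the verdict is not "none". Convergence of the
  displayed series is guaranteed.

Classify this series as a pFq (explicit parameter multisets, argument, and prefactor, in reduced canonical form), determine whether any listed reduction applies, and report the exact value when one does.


Classification (C = -1): 1F2 with upper {-3}, lower {1, 2}, argument x = -2/5. Verdict: terminating (-3 upstairs). 4 nonzero terms in all; added directly. Its exact value is -3691/2250.

Key step: t_0 = -1 here, and the product of the first k integers (prefactor -1) is k!.
Consecutive-term ratio: r(k) = (-2/5) * (k-3) / [(k+1) (k+2) (k+1)] - poly over poly, x = (-2/5) from leading terms; C = -1 at k = 0.


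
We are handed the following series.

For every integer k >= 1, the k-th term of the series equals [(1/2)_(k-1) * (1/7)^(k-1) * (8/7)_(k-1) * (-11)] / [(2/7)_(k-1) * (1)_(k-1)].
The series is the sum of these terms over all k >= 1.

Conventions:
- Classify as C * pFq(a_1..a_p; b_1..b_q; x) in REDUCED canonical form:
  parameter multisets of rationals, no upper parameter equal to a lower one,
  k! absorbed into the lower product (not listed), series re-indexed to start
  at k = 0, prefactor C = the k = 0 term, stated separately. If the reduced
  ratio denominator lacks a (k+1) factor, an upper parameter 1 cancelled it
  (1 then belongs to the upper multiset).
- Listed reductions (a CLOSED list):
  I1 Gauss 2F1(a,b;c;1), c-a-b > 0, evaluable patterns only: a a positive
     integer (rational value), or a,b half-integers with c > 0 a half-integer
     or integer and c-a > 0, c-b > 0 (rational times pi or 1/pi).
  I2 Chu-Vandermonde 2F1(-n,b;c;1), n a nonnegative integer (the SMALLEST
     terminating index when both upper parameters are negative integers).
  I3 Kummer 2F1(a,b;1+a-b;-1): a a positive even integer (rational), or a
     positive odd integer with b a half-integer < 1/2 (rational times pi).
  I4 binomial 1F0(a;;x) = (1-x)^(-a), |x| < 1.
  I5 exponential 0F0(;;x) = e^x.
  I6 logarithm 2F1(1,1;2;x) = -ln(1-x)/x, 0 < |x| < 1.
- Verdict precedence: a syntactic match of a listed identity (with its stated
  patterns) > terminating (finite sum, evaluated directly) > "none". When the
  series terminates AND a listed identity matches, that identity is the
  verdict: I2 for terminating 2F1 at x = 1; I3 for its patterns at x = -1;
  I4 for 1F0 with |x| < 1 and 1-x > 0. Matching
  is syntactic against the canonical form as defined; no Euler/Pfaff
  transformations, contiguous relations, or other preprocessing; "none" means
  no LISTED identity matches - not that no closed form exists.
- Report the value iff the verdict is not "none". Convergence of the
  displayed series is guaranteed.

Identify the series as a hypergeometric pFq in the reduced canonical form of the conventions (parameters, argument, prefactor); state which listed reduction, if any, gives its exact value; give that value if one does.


Canonical form: C = -11 times 2F1 with upper {1/2, 8/7}, lower {2/7}, x = 1/7. Verdict: none - this 2F1 at x = 1/7 matches no listed pattern, and upper {1/2, 8/7} holds no stopper.

Structural cue: from the first term -11: (1)_k (C = -11, x = 1/7) is k! itself.
Adjacent-term ratio: r(k) = (1/7) * (k+1/2) (k+8/7) / [(k+2/7) (k+1)] - rational in k. x = (1/7); t_0 = -11; negate the roots.


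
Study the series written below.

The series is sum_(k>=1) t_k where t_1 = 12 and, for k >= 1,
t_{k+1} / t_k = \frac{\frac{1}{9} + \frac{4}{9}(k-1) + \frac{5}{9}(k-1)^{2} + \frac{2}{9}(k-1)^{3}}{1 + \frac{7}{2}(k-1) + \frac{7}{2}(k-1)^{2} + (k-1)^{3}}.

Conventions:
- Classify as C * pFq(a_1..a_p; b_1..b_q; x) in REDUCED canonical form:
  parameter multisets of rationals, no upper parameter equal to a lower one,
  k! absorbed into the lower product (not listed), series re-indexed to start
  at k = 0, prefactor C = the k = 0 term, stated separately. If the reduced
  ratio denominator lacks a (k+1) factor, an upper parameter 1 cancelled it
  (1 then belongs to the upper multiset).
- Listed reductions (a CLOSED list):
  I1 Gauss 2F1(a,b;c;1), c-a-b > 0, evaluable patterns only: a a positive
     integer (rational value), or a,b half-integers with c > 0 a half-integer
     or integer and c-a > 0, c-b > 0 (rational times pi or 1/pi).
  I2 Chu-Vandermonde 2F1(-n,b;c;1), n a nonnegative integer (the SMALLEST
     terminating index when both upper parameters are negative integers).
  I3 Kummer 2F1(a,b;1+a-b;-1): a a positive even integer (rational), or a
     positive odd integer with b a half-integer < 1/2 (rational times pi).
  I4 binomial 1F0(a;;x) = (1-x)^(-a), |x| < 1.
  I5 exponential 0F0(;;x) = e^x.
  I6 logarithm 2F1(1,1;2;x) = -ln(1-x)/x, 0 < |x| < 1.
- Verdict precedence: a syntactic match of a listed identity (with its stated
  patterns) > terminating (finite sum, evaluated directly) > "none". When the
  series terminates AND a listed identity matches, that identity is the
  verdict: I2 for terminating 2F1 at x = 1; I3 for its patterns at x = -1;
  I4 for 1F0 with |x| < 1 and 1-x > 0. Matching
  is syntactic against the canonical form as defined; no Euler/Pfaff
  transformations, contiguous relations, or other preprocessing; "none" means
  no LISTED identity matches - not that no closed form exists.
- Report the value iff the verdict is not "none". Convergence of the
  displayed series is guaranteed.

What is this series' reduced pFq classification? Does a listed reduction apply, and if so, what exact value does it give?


The series (x = \frac{2}{9}) is 2F1: upper {1, 1}, lower {2}, prefactor 12. Verdict: logarithm (I6) fires (the logarithm: parameters (1,1;2), x = \frac{2}{9}). Exact value: \left(-54\right) \cdot \ln\left(\frac{7}{9}\right).

Key step: t_0 being 12, the ratio is unreduced: k + 1/2 divides both sides (prefactor 12).
Adjacent-term ratio: r(k) = \frac{2}{9} * (k+1) (k+1) / [(k+2) (k+1)] - rational; roots negated = parameters, x = \frac{2}{9}, C = 12.


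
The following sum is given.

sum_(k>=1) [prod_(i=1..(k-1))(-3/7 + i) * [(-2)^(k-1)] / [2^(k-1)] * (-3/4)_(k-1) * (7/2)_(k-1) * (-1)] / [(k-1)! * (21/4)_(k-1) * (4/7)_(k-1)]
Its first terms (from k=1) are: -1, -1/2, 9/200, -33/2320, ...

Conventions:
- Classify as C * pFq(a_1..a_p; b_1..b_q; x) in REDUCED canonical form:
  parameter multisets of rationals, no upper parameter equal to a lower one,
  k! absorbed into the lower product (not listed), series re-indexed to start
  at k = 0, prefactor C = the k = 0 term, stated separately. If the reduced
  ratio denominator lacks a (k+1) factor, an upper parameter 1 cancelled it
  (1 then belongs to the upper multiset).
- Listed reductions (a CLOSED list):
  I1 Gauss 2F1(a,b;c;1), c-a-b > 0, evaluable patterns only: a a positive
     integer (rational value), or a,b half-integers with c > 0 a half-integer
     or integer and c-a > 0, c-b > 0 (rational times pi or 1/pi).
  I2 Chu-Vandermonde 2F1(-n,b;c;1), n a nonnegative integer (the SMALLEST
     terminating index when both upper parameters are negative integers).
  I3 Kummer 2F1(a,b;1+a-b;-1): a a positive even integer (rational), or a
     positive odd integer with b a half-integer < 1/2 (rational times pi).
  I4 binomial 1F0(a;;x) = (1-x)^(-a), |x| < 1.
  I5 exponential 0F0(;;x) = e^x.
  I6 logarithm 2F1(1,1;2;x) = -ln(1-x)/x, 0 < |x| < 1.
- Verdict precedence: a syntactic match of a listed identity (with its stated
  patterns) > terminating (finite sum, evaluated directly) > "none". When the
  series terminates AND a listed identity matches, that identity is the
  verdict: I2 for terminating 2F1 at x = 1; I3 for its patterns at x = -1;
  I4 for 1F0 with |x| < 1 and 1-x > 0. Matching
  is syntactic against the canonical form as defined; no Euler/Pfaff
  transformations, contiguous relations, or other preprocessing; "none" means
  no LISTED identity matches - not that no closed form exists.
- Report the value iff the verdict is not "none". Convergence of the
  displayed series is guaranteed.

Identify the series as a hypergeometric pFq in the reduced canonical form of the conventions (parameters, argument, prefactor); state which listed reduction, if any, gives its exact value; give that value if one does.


This is -1 * 2F1(-3/4, 7/2; 21/4; -1) in reduced canonical form. Verdict: none. A 2F1 with upper {-3/4, 7/2} fits none of I1-I6 at x = -1; the sum runs forever.

Structural cue: with t_0 = -1, the running product (C = -1) telescopes to a rising factorial.
Step ratio: r(k) = (-1) * (k-3/4) (k+7/2) / [(k+21/4) (k+1)] - poly over poly, x = (-1) from leading terms; C = -1 at k = 0.


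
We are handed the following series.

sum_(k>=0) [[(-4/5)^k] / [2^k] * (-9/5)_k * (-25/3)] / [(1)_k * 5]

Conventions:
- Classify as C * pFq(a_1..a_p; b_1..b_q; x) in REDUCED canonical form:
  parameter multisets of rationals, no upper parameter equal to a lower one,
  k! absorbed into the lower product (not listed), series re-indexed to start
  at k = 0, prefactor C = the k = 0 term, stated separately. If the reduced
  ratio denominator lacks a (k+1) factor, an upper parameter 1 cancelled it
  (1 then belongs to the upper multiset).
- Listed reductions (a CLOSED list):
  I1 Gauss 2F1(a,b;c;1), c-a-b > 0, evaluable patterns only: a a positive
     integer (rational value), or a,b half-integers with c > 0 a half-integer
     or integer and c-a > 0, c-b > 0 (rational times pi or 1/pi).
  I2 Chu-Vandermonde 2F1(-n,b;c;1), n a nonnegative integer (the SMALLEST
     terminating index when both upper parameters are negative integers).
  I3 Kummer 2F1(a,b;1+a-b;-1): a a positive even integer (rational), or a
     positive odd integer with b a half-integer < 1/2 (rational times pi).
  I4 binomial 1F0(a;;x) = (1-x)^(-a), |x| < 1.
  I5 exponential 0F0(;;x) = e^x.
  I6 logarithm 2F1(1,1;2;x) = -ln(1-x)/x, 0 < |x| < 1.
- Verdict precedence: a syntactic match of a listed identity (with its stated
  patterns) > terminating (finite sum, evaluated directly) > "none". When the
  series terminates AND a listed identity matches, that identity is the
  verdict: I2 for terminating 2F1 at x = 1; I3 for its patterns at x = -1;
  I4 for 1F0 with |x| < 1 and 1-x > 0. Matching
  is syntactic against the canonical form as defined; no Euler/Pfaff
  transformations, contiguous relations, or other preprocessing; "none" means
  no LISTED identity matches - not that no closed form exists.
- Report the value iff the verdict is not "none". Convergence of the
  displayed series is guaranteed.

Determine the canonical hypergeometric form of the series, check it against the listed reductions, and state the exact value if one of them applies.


This is -5/3 * 1F0(-9/5; -; -2/5) in reduced canonical form. Verdict: the binomial series (I4) applies (the 1F0 binomial series: exponent 9/5, x = -2/5). Sum: (-5/3) * (7/5)^(9/5).

The tell: with t_0 = -5/3, the constant factors (C = -5/3, x = -2/5) combine into one prefactor.
Consecutive-term ratio: r(k) = (-2/5) * (k-9/5) / [(k+1)] - rational; roots negated = parameters, x = (-2/5), C = -5/3.


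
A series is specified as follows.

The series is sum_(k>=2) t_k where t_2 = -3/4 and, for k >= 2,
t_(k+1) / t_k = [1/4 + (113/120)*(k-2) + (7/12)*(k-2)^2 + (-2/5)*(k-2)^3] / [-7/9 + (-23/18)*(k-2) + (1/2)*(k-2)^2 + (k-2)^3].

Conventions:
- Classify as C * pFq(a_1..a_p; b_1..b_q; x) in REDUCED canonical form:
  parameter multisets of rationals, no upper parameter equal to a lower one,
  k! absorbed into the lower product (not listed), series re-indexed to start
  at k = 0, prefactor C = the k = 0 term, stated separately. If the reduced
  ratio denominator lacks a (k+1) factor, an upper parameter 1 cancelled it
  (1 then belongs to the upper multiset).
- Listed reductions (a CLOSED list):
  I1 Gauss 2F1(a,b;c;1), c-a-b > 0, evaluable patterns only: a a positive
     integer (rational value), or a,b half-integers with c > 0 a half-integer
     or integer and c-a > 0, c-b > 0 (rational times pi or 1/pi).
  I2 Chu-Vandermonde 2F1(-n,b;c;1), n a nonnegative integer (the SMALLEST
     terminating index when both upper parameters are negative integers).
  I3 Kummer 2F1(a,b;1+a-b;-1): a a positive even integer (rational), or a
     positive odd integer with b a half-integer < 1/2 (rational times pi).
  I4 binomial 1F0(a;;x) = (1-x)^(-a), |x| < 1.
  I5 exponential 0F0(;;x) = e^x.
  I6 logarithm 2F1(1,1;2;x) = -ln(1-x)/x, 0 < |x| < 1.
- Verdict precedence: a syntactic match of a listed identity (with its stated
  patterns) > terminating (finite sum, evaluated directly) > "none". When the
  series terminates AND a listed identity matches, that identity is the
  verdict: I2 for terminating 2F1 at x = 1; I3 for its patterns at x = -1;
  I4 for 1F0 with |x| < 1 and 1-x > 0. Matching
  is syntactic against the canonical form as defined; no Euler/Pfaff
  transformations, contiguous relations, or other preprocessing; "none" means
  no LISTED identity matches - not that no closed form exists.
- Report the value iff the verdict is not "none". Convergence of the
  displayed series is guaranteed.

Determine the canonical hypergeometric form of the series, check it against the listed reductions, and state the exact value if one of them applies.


With C = -3/4: the canonical form is 2F1(-5/2, 3/8; -7/6; -2/5). Verdict: none - at argument -2/5 the multisets {-5/2, 3/8} ; {-7/6} match no listed identity.

Structural cue: t_0 being -3/4, the ratio is unreduced: k + 2/3 divides both sides (C = -3/4, x = -2/5).
Ratio: r(k) = (-2/5) * (k-5/2) (k+3/8) / [(k-7/6) (k+1)] ; factor over Q: parameters, x = (-2/5), and C = -3/4.


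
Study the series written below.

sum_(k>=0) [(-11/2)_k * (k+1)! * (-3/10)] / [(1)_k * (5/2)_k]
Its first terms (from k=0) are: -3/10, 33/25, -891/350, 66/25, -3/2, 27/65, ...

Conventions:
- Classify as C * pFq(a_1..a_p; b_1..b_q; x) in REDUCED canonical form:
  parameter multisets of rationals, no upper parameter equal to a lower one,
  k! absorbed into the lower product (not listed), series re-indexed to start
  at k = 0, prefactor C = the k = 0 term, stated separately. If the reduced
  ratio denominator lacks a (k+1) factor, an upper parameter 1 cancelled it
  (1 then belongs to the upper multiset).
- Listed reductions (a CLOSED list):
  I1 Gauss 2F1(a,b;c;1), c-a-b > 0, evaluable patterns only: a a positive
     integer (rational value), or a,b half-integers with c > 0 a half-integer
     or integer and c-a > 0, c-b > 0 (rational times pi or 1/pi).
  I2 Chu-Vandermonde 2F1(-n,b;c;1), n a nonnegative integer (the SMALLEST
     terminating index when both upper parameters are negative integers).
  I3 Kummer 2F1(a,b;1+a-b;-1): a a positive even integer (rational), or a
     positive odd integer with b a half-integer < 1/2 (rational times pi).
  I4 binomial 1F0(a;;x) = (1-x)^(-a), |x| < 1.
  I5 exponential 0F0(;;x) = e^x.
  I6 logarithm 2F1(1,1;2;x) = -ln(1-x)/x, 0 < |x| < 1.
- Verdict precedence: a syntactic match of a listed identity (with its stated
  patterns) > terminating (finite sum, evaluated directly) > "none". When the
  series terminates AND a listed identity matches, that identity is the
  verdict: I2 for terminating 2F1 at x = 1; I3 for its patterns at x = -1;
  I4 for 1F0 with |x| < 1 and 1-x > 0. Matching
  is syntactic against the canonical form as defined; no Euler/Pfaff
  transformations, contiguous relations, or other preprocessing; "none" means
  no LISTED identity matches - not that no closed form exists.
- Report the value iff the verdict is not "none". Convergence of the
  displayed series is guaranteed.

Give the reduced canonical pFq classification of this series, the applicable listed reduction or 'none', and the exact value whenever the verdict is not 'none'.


Canonical form: C = -3/10 times 2F1 with upper {-11/2, 2}, lower {5/2}, x = 1. Verdict: this is Gauss's theorem (I1) (x = 1: the Gamma ratio telescopes since c-a-b = 6 > 0 and a = 2 in Z>0). Exact value: -3/560.

The tell: t_0 being -3/10, (1)_k (prefactor -3/10) is k! itself.
Step ratio: r(k) = 1 * (k-11/2) (k+2) / [(k+5/2) (k+1)] - rational; roots negated = parameters, x = 1, C = -3/10.


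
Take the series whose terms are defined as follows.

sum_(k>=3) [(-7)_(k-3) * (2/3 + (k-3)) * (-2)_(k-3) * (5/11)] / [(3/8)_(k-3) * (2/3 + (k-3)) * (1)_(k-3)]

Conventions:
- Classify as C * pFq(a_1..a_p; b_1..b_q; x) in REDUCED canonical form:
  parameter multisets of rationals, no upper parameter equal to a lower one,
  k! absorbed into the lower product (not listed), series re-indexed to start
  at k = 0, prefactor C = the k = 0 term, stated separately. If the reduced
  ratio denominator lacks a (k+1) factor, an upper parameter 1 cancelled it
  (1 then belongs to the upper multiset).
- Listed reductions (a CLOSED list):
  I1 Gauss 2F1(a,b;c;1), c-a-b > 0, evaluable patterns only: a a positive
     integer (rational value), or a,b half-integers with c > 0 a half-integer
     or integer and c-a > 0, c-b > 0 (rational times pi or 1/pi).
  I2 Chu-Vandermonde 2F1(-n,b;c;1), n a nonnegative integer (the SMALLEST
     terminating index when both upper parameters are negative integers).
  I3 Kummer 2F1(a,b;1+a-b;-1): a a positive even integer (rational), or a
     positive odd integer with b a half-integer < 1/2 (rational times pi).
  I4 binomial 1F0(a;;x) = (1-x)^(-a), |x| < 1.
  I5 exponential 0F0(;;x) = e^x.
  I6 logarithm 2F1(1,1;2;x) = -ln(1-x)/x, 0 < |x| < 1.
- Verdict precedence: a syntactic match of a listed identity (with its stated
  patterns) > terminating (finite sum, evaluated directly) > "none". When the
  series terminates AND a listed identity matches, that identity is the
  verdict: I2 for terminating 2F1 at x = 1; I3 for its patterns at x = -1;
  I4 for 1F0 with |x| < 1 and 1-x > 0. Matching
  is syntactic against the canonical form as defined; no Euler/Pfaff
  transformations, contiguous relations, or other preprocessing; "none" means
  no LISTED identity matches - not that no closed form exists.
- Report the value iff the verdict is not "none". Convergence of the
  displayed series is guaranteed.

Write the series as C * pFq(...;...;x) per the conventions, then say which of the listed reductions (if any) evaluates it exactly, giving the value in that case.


Reduced: x = 1, 2F1, upper = {-7, -2}, lower = {3/8}, C = 5/11. Verdict at x = 1: Vandermonde's identity (I2) matches (terminating 2F1 at x = 1 with n = 2, b = -7, c = 3/8). Its exact value is 19765/363.

Structural cue: x = 1 and k + 2/3 divides numerator and denominator alike; C = 5/11, x = 1 after cancelling.
Term ratio: r(k) = 1 * (k-7) (k-2) / [(k+3/8) (k+1)] - rational in k, leading ratio 1; with t_0 = 5/11, classification follows.


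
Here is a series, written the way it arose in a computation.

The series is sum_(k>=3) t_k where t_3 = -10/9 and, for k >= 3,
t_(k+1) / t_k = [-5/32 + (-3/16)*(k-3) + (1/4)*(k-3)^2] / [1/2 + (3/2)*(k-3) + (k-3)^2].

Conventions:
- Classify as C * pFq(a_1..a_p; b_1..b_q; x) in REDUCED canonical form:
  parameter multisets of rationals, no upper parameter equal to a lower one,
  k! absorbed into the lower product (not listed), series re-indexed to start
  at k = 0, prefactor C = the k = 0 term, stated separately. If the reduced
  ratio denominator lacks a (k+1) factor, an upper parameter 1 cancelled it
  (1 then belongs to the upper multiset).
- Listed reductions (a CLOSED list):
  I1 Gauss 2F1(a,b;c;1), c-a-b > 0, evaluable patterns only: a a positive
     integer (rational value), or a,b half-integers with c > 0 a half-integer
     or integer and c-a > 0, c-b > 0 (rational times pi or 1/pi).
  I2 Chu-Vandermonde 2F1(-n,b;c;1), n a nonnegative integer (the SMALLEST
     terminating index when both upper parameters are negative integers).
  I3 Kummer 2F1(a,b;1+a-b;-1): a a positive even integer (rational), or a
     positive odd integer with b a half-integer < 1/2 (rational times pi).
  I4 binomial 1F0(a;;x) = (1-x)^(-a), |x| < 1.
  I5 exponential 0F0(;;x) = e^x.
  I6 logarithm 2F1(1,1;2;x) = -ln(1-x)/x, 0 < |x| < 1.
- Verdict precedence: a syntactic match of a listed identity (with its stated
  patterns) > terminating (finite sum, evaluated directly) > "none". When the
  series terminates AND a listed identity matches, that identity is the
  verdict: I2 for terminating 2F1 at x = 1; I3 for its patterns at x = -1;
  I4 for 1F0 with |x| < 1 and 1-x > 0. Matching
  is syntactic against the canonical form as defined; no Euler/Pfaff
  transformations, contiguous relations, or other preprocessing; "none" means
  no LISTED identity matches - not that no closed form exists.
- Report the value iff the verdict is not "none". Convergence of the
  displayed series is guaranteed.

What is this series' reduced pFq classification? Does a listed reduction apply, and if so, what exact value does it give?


x = 1/4 here; the reduced form reads 1F0, upper {-5/4}, lower {-}, C = -10/9. Verdict: binomial (I4) fires (the 1F0 binomial series: exponent 5/4, x = 1/4). Exact value: (-10/9) * (3/4)^(5/4).

Key observation: t_0 being -10/9, the ratio is unreduced: k + 1/2 divides both sides (C = -10/9, x = 1/4).
Consecutive-term ratio: r(k) = (1/4) * (k-5/4) / [(k+1)] ; factor over Q: parameters, x = (1/4), and C = -10/9.


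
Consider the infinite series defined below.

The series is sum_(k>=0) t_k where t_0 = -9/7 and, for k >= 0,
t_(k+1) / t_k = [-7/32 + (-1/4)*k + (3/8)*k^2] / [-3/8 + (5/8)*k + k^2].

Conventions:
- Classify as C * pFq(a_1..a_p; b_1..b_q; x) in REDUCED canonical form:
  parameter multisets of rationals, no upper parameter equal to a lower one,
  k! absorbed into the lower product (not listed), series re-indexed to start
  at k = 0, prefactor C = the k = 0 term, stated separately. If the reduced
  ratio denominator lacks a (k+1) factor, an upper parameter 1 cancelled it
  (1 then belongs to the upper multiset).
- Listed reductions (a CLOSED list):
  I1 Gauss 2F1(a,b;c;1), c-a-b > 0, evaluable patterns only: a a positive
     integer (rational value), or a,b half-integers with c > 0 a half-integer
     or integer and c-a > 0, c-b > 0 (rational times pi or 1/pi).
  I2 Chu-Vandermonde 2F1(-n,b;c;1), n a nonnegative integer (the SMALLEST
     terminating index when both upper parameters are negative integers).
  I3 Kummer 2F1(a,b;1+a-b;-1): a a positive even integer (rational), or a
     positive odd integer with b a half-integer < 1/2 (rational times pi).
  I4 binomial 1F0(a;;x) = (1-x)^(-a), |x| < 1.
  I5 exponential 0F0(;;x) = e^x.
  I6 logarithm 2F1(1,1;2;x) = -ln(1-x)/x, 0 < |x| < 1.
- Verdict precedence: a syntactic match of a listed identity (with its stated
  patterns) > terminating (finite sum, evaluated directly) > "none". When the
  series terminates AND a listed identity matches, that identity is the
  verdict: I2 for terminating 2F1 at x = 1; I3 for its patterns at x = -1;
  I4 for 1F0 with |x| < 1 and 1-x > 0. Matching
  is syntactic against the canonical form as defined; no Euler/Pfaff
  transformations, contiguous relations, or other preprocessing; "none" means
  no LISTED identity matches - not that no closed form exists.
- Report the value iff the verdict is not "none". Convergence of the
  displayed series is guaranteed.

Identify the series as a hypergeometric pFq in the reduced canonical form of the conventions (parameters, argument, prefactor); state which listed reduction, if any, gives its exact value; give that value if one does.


Classification (C = -9/7): 2F1 with upper {-7/6, 1/2}, lower {-3/8}, argument x = 3/8. Verdict: no listed reduction: x = 3/8 and upper {-7/6, 1/2} fail every I1-I6 pattern.

Key step: from the first term -9/7: the expanded ratio factors over Q; C = -9/7, roots give parameters.
Adjacent-term ratio: r(k) = (3/8) * (k-7/6) (k+1/2) / [(k-3/8) (k+1)] - rational in k. x = (3/8); t_0 = -9/7; negate the roots.


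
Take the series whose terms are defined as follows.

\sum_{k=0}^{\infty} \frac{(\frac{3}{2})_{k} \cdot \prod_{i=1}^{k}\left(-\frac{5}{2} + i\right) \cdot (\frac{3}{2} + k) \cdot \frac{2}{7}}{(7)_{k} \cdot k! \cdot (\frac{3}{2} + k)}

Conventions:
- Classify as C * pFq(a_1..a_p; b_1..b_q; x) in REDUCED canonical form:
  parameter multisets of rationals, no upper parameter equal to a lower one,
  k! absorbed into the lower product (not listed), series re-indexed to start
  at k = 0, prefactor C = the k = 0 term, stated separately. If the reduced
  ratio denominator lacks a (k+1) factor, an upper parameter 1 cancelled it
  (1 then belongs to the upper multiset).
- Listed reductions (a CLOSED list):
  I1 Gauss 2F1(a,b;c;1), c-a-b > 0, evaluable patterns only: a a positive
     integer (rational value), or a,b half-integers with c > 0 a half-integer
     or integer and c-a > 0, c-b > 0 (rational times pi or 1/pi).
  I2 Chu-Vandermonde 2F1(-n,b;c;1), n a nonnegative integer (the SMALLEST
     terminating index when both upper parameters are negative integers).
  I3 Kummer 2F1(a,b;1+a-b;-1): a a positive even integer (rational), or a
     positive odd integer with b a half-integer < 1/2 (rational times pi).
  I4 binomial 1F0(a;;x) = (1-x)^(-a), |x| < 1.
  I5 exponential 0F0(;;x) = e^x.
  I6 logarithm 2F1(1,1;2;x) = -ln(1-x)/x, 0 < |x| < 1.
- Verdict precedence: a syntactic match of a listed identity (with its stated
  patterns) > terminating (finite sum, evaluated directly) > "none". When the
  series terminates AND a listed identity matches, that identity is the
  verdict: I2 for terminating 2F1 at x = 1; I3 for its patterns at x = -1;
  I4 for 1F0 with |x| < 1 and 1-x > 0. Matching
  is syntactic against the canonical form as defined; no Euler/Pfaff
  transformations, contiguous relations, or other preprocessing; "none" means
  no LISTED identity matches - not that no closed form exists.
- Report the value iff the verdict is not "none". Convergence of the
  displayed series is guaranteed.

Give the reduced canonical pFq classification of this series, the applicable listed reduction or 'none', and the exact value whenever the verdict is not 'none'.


x = 1 here; the reduced form reads 2F1, upper {-\frac{3}{2}, \frac{3}{2}}, lower {7}, C = \frac{2}{7}. Verdict (x = 1): the half-integer Gauss pattern (I1) applies (x = 1; upper {-\frac{3}{2}, \frac{3}{2}} half-integers, c = 7 in the evaluable pattern). Value: \frac{4194304}{6621615} / \pi.

First insight: t_0 = \frac{2}{7} here, and striking the common factor k + 3/2 reduces the term (prefactor 2/7).
Term ratio: r(k) = 1 * (k-\frac{3}{2}) (k+\frac{3}{2}) / [(k+7) (k+1)] - poly over poly, x = 1 from leading terms; C = \frac{2}{7} at k = 0.


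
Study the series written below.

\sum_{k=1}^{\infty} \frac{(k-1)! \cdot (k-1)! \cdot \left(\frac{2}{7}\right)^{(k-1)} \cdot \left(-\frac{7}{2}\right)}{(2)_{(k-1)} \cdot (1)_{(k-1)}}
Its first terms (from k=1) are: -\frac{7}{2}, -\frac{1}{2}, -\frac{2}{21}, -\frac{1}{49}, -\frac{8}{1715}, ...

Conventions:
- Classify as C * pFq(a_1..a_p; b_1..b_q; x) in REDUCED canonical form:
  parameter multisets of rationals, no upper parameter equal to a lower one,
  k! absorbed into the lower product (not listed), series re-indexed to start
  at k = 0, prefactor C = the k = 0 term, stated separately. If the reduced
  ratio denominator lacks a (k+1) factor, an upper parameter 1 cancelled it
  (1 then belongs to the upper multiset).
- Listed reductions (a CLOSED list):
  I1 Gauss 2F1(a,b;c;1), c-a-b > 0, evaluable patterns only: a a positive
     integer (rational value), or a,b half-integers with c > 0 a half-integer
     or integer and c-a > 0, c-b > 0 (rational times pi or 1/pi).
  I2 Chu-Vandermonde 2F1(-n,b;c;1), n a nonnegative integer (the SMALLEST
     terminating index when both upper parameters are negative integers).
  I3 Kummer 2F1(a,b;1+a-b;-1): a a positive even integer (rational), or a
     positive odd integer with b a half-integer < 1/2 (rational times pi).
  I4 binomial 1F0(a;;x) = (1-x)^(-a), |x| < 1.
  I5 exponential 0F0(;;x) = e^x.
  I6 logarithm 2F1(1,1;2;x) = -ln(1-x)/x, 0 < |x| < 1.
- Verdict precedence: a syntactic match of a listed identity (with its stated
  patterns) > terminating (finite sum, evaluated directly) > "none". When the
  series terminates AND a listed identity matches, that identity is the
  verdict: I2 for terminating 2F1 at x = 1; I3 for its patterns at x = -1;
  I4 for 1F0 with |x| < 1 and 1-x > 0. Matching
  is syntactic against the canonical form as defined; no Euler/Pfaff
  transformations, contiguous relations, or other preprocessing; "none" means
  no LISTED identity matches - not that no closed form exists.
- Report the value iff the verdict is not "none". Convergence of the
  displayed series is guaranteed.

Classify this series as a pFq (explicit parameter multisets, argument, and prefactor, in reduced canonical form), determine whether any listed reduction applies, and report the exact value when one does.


Key step: t_0 = -\frac{7}{2} here, and the factorial ratio (prefactor -7/2) (k+a-1)!/(a-1)! is a rising factorial (a)_k.
Consecutive-term ratio: r(k) = \frac{2}{7} * (k+1) (k+1) / [(k+2) (k+1)] - rational in k, leading ratio \frac{2}{7}; with t_0 = -\frac{7}{2}, classification follows.

Classification (C = -\frac{7}{2}): 2F1 with upper {1, 1}, lower {2}, argument x = \frac{2}{7}. Verdict at x = \frac{2}{7}: the logarithmic series (I6) matches (the logarithm: parameters (1,1;2), x = \frac{2}{7}). Its exact value is \frac{49}{4} \cdot \ln\left(\frac{5}{7}\right).


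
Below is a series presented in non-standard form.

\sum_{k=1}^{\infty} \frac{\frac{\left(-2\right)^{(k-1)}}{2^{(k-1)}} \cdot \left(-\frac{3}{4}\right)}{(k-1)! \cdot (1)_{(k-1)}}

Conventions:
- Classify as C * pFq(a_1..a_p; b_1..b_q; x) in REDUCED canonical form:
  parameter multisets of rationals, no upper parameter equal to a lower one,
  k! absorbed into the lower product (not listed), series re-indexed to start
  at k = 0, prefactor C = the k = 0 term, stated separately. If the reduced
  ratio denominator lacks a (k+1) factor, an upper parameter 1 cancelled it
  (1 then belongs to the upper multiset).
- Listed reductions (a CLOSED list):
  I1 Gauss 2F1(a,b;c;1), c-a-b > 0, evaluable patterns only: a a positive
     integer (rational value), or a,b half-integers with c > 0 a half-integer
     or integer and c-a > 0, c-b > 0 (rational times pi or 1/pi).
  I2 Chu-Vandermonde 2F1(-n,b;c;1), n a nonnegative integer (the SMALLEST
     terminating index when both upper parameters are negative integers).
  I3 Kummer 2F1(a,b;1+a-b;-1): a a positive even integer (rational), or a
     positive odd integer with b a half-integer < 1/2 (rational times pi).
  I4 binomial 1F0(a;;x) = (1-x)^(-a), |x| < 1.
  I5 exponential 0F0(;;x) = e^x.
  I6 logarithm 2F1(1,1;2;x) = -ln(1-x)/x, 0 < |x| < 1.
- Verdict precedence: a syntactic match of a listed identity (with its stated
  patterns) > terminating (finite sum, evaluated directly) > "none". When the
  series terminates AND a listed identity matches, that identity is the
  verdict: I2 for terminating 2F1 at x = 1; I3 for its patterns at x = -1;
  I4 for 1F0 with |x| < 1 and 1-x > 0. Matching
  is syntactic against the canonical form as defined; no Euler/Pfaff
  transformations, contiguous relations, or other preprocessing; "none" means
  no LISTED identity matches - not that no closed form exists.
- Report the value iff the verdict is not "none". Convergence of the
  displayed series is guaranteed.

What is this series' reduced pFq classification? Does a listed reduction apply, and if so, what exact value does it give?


The series (x = -1) is 0F1: upper {-}, lower {1}, prefactor -\frac{3}{4}. Verdict: none - this 0F1 at x = -1 matches no listed pattern, and upper {-} holds no stopper.

First insight: t_0 being -\frac{3}{4}, the denominator's factorial ratio (C = -3/4, x = -1) is a lower Pochhammer.
Adjacent-term ratio: r(k) = -1 * 1 / [(k+1) (k+1)] - poly over poly, x = -1 from leading terms; C = -\frac{3}{4} at k = 0.
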